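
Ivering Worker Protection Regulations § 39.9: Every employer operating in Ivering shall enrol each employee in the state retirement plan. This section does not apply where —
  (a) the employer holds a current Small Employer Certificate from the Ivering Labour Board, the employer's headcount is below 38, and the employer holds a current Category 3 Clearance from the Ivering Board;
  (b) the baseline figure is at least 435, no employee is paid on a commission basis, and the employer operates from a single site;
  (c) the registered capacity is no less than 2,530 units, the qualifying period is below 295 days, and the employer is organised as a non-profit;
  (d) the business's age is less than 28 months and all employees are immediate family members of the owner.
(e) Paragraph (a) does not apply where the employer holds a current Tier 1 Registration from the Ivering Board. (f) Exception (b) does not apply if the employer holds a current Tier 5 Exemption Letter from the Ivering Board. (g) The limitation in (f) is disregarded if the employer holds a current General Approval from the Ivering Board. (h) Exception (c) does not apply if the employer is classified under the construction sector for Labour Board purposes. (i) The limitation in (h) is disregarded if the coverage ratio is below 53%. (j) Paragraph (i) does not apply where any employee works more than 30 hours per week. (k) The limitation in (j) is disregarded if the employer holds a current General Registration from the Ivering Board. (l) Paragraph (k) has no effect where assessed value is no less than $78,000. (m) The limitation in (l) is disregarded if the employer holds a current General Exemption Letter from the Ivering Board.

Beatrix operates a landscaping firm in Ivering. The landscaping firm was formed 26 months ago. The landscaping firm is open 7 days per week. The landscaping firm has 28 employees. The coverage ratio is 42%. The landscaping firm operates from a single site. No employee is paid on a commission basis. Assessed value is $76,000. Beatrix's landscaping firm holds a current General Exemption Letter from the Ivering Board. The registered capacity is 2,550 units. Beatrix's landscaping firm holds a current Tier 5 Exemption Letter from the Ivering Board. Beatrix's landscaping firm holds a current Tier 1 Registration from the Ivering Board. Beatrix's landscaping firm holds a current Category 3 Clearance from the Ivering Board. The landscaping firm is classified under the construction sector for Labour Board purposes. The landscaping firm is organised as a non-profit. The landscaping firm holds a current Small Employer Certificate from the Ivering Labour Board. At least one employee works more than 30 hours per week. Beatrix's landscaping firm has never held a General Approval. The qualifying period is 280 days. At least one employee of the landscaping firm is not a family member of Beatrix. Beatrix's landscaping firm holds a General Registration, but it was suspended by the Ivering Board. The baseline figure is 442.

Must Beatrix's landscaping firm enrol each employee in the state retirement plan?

Yes — Beatrix's landscaping firm must enrol each employee in the state retirement plan.

All of (a)'s requirements are met (a current Small Employer Certificate is held; the employer's headcount is 28, below the 38 limit; a current Category 3 Clearance is held). But applying paragraph (e): (e) operates against (a): a current Tier 1 Registration is held. Exception (a) does not apply.
Exception (b)'s conditions are all satisfied: the baseline figure is 442, meeting the 435 threshold; no employee is paid on commission; the employer operates from a single site. But applying paragraphs (f)–(g): (f) operates — a current Tier 5 Exemption Letter is held. (g), which would lift (f), is not triggered — there is no General Approval in force. Exception (b) does not apply.
Exception (c)'s conditions are all satisfied: the registered capacity is 2,550 units, meeting the 2,530 units threshold; the qualifying period is 280 days, below the 295 days limit; the employer is a non-profit. However, paragraphs (h)–(m) must be considered: (h) operates against (c): the landscaping firm is classified under the construction sector. (i) operates (the coverage ratio is 42%, below the 53% limit), but is overridden by (j): (j) operates against (i): at least one employee exceeds 30 hours/week. (k) is not engaged (no current General Registration is held), so (j) stands. (c) is therefore removed.
Exception (d) requires that all employees are immediate family members of the owner; but at least one employee is not a family member, so (d) is unavailable.
Every exception is unavailable, so the rule governs.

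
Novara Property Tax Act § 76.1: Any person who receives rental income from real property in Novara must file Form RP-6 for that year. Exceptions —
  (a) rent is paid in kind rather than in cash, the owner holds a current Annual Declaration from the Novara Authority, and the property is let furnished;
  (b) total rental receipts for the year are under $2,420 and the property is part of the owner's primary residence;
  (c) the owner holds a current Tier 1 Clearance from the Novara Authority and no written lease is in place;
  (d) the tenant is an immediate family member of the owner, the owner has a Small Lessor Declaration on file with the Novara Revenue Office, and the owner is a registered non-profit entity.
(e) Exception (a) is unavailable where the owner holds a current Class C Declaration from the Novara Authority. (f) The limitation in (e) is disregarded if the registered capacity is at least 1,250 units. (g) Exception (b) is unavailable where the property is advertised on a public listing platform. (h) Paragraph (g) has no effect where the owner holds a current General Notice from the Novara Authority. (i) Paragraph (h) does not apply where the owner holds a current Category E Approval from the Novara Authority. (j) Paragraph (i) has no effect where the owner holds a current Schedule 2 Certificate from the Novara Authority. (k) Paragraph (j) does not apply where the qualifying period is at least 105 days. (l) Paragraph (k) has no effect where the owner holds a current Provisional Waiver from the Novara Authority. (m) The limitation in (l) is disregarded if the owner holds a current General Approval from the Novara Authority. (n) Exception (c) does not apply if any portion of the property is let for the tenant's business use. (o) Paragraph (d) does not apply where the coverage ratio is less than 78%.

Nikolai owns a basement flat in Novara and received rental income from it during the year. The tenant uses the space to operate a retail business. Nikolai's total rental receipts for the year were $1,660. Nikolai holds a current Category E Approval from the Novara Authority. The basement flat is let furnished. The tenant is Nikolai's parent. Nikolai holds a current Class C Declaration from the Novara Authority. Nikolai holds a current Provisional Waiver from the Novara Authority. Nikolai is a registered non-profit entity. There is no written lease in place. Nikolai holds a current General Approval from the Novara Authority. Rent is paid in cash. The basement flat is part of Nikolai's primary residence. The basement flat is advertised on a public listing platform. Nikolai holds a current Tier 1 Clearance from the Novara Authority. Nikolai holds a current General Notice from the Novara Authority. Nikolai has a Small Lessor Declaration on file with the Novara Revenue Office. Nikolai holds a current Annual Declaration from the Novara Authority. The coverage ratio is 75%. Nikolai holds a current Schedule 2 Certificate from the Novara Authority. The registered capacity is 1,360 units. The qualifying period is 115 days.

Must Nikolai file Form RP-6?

Exception (a) requires that rent is paid in kind rather than in cash; but rent is paid in cash, so (a) is unavailable.
Exception (b) is satisfied on its face — total rental receipts for the year are $1,660, under the $2,420 limit; the basement flat is part of the primary residence. However, paragraphs (g)–(m) must be considered: (g) applies — the property is publicly advertised. (h) is triggered (a current General Notice is held), but is itself disapplied by (i): (i) operates against (h): a current Category E Approval is held. (j) operates (a current Schedule 2 Certificate is held), but is set aside by (k): (k) is engaged — the qualifying period is 115 days, meeting the 105 days threshold. (l) applies (a current Provisional Waiver is held), but is itself disapplied by (m): (m) is engaged — a current General Approval is held. So (b) is unavailable.
All of (c)'s requirements are met (a current Tier 1 Clearance is held; there is no written lease). But: (n) is triggered — the space is let for business use. Exception (c) does not apply.
All of (d)'s requirements are met (the tenant is an immediate family member; a Small Lessor Declaration is on file; Nikolai is a registered non-profit). However, paragraph (o) must be considered: (o) is triggered — the coverage ratio is 75%, less than the 78% limit. Exception (d) does not apply.
No exception applies. The general rule governs.

Yes — Nikolai must file Form RP-6.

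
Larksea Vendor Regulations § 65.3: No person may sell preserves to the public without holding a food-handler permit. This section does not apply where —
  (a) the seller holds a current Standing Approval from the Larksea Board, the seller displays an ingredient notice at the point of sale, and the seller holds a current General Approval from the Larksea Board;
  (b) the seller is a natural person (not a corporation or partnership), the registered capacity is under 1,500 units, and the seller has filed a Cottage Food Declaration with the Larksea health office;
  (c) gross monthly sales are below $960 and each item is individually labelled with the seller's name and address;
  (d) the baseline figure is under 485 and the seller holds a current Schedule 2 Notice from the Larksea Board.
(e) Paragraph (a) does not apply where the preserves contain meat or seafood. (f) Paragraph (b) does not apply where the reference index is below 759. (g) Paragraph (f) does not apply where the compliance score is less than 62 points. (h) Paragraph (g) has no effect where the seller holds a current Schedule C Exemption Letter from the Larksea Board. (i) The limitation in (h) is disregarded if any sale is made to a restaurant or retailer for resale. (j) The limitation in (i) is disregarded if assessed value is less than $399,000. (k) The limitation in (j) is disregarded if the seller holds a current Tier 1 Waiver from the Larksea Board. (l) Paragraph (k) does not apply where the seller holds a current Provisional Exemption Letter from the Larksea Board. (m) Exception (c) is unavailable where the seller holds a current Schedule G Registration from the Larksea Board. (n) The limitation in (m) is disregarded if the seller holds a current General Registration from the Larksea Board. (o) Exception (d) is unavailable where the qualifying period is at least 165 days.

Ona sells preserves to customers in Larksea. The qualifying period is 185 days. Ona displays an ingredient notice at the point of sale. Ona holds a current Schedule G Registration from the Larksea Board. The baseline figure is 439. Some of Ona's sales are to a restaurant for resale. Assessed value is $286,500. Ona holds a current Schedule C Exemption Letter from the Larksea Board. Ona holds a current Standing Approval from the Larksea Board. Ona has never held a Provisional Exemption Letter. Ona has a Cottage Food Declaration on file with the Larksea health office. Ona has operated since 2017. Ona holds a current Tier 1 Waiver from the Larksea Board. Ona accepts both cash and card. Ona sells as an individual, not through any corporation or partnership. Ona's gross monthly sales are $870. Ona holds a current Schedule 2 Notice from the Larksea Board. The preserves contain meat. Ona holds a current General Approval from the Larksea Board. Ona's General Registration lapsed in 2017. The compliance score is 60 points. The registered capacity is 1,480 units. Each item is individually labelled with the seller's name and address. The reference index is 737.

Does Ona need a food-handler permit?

All of (a)'s requirements are met (a current Standing Approval is held; an ingredient notice is displayed; a current General Approval is held). But: (e) is engaged — the preserves contain meat. (a) is therefore removed.
All of (b)'s requirements are met (the seller is a natural person; the registered capacity is 1,480 units, under the 1,500 units limit; a Cottage Food Declaration is on file). Considering the limiting provisions: (f) would limit (b) — the reference index is 737, below the 759 limit — but (g) sets (f) aside: (g) applies — the compliance score is 60 points, less than the 62 points limit. (h) would limit (g) — a current Schedule C Exemption Letter is held — but (i) sets (h) aside: (i) operates against (h): some sales are to a restaurant for resale. (j) would limit (i) — assessed value is $286,500, less than the $399,000 limit — but (k) sets (j) aside: (k) operates against (j): a current Tier 1 Waiver is held. (l), which would lift (k), is inapplicable — the Provisional Exemption Letter is not current. (b) remains available.
Exception (c)'s conditions are all satisfied: gross monthly sales are $870, below the $960 limit; items are individually labelled. But applying paragraphs (m)–(n): (m) operates against (c): a current Schedule G Registration is held. (n), which would lift (m), is not engaged — there is no General Registration in force. (c) is therefore removed.
Exception (d): the baseline figure is 439, under the 485 limit; a current Schedule 2 Notice is held — every condition holds. Turning to paragraph (o): (o) operates against (d): the qualifying period is 185 days, meeting the 165 days threshold. Exception (d) does not apply.

No — exception (b) applies; Ona is not required to hold a food-handler permit.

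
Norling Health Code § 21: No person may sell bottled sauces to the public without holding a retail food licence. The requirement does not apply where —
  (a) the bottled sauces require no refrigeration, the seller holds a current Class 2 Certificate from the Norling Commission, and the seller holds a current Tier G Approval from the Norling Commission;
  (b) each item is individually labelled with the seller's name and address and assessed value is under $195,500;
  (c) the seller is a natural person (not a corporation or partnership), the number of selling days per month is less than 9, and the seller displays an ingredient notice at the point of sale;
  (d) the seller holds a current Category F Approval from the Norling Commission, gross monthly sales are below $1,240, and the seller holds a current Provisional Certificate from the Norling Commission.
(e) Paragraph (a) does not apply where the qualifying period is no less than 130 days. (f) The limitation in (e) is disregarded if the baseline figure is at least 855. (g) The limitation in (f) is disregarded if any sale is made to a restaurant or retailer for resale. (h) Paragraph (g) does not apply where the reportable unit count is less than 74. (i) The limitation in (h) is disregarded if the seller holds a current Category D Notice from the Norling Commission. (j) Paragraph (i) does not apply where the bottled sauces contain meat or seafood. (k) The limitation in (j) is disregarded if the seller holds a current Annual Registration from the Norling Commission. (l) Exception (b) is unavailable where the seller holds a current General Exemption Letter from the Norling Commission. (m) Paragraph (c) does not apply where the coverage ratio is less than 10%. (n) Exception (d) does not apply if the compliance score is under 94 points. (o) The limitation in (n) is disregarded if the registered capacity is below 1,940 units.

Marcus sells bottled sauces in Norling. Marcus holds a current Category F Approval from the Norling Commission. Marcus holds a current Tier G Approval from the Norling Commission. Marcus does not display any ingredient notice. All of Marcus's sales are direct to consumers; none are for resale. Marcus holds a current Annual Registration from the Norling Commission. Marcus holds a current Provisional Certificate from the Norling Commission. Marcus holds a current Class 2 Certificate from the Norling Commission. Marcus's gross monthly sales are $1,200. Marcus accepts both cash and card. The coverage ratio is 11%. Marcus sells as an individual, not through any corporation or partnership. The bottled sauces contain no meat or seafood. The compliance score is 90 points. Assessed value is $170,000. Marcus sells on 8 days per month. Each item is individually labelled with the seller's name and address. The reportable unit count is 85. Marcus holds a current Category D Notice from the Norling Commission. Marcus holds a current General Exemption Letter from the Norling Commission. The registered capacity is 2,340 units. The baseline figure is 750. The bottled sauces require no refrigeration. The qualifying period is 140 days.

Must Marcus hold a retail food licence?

Exception (a): the bottled sauces are shelf-stable; a current Class 2 Certificate is held; a current Tier G Approval is held — every condition holds. But: (e) operates against (a): the qualifying period is 140 days, meeting the 130 days threshold. (f), which would lift (e), is not triggered — the baseline figure is 750, short of 855. Exception (a) does not apply.
All of (b)'s requirements are met (items are individually labelled; assessed value is $170,000, under the $195,500 limit). But: (l) is engaged — a current General Exemption Letter is held. Exception (b) does not apply.
Exception (c) fails — no ingredient notice is displayed.
All of (d)'s requirements are met (a current Category F Approval is held; gross monthly sales are $1,200, below the $1,240 limit; a current Provisional Certificate is held). But: (n) operates — the compliance score is 90 points, under the 94 points limit. (o), which would lift (n), is not triggered — the registered capacity is 2,340 units, not below 1,940 units. So (d) is unavailable.
Every exception is unavailable, so the rule governs.

Yes — Marcus must hold a retail food licence.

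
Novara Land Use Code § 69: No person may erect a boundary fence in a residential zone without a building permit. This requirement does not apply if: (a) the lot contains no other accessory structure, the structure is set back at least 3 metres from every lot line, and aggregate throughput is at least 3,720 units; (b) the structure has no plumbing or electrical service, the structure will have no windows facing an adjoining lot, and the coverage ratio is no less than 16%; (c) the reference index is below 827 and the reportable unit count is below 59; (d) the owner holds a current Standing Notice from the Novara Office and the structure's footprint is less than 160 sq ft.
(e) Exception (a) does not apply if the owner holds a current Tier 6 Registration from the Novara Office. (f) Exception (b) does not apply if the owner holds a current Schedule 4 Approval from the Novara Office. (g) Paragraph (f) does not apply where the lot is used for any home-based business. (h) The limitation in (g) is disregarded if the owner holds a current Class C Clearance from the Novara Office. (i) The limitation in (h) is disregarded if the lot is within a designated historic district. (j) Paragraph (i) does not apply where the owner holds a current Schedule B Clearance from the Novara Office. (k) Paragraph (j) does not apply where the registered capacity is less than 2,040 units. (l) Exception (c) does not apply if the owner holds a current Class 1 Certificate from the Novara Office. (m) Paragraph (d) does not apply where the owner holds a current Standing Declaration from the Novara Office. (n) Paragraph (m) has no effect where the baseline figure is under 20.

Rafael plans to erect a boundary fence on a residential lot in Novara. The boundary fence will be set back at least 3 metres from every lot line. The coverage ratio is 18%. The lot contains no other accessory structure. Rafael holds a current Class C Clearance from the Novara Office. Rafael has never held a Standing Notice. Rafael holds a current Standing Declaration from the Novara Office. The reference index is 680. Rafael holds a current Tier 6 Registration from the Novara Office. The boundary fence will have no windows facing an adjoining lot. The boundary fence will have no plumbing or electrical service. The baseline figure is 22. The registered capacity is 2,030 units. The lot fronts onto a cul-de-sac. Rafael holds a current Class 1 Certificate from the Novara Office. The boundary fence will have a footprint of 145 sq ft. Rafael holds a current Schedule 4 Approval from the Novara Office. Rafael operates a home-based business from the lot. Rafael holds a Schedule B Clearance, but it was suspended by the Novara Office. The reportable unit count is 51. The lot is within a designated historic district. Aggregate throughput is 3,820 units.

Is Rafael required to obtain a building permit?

Exception (a) is satisfied on its face — the lot has no other accessory structure; the setback is at least 3 m on every side; aggregate throughput is 3,820 units, meeting the 3,720 units threshold. But applying paragraph (e): (e) is triggered — a current Tier 6 Registration is held. (a) is therefore removed.
Exception (b)'s conditions are all satisfied: there is no plumbing or electrical service; no windows face an adjoining lot; the coverage ratio is 18%, meeting the 16% threshold. As to paragraphs (f)–(k): (f) is engaged (a current Schedule 4 Approval is held), but is displaced by (g): (g) operates against (f): a home-based business operates on the lot. (h) applies (a current Class C Clearance is held), but is overridden by (i): (i) is triggered — the lot is in a historic district. (j) is not engaged (no current Schedule B Clearance is held), so (i) stands. (b) remains available.
All of (c)'s requirements are met (the reference index is 680, below the 827 limit; the reportable unit count is 51, below the 59 limit). However, paragraph (l) must be considered: (l) operates against (c): a current Class 1 Certificate is held. (c) is therefore removed.
Exception (d) requires that the owner holds a current Standing Notice from the Novara Office; but there is no Standing Notice in force, so (d) is unavailable.

No — exception (b) applies; Rafael does not need a building permit.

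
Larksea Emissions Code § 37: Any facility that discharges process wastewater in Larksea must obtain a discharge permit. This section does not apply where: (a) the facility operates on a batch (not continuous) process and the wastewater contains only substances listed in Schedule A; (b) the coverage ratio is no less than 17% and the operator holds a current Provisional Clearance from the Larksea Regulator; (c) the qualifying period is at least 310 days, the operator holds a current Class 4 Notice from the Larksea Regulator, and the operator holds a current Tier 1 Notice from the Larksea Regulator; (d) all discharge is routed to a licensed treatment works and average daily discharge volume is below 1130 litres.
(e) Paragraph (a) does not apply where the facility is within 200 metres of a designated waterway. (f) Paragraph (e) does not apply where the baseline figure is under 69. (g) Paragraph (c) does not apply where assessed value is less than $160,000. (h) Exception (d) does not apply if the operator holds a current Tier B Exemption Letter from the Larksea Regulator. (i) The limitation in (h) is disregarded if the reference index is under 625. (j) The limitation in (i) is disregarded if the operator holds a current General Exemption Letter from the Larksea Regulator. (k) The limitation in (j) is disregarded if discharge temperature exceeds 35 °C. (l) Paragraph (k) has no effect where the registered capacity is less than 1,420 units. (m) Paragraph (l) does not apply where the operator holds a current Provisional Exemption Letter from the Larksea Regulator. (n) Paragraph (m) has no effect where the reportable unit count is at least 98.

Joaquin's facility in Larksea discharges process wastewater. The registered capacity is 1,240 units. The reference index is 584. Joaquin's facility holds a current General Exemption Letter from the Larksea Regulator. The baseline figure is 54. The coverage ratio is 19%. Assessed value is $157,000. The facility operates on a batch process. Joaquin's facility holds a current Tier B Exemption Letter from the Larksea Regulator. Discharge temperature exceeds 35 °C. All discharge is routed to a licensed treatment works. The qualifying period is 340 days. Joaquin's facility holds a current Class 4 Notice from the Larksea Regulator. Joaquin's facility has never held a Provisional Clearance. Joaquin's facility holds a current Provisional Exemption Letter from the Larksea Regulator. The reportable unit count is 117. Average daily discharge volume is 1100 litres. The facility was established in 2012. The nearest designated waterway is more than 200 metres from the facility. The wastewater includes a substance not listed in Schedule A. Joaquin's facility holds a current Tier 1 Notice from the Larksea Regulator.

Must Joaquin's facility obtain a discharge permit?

Yes — Joaquin's facility must obtain a discharge permit.

Exception (a) does not apply: the wastewater includes a non-Schedule-A substance.
Exception (b) fails — no current Provisional Clearance is held.
Exception (c) is satisfied on its face — the qualifying period is 340 days, meeting the 310 days threshold; a current Class 4 Notice is held; a current Tier 1 Notice is held. But: (g) operates against (c): assessed value is $157,000, less than the $160,000 limit. (c) is therefore removed.
Exception (d)'s conditions are all satisfied: discharge is routed to a licensed treatment works; average daily discharge volume is 1100 litres, below the 1130 litres limit. But applying paragraphs (h)–(n): (h) is triggered — a current Tier B Exemption Letter is held. (i) applies (the reference index is 584, under the 625 limit), but is overridden by (j): (j) operates against (i): a current General Exemption Letter is held. (k) is triggered (discharge temperature exceeds 35 °C), but is set aside by (l): (l) applies — the registered capacity is 1,240 units, less than the 1,420 units limit. (m) would limit (l) — a current Provisional Exemption Letter is held — but (n) sets (m) aside: (n) is engaged — the reportable unit count is 117, meeting the 98 threshold. Exception (d) does not apply.
Every exception is unavailable, so the rule governs.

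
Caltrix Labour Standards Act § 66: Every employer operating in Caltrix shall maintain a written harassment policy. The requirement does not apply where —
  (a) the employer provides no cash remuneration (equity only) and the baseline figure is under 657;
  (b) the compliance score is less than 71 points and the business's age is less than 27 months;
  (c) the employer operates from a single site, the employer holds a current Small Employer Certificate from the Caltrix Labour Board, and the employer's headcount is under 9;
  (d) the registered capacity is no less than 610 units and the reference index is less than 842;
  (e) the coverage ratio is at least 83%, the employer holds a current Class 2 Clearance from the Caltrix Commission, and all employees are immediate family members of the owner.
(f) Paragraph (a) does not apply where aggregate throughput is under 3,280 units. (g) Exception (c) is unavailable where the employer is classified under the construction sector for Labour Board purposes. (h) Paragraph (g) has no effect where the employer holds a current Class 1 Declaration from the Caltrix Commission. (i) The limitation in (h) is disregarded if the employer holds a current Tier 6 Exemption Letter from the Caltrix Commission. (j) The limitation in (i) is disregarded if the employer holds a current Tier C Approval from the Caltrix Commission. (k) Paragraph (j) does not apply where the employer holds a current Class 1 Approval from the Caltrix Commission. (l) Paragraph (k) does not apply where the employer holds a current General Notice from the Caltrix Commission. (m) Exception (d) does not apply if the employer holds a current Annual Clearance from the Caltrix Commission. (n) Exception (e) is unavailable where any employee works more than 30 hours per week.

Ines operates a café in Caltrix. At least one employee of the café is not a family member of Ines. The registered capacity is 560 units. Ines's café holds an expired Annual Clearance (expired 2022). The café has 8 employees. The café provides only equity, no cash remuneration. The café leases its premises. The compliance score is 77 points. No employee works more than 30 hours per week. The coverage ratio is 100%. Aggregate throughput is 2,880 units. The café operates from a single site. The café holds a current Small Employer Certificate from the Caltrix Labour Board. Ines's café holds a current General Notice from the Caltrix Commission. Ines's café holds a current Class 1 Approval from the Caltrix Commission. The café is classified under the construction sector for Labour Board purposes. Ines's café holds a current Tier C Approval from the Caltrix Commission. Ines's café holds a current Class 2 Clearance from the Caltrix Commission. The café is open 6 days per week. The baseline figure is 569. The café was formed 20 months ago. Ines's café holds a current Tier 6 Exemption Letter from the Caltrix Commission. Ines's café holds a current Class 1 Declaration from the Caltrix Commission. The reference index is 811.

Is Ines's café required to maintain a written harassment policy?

No — exception (c) applies; Ines's café is not required to maintain a written harassment policy.

Exception (a) is satisfied on its face — remuneration is equity-only; the baseline figure is 569, under the 657 limit. But applying paragraph (f): (f) operates — aggregate throughput is 2,880 units, under the 3,280 units limit. Exception (a) does not apply.
Exception (b) requires that the compliance score is less than 71 points; but the compliance score is 77 points, not less than 71 points, so (b) is unavailable.
Exception (c)'s conditions are all satisfied: the employer operates from a single site; a current Small Employer Certificate is held; the employer's headcount is 8, under the 9 limit. As to paragraphs (g)–(l): (g) is engaged (the café is classified under the construction sector), but is displaced by (h): (h) operates against (g): a current Class 1 Declaration is held. (i) would limit (h) — a current Tier 6 Exemption Letter is held — but (j) sets (i) aside: (j) operates — a current Tier C Approval is held. (k) would limit (j) — a current Class 1 Approval is held — but (l) sets (k) aside: (l) operates against (k): a current General Notice is held. (c) remains available.
Exception (d) does not apply: the registered capacity is 560 units, short of 610 units.
Exception (e) fails — at least one employee is not a family member.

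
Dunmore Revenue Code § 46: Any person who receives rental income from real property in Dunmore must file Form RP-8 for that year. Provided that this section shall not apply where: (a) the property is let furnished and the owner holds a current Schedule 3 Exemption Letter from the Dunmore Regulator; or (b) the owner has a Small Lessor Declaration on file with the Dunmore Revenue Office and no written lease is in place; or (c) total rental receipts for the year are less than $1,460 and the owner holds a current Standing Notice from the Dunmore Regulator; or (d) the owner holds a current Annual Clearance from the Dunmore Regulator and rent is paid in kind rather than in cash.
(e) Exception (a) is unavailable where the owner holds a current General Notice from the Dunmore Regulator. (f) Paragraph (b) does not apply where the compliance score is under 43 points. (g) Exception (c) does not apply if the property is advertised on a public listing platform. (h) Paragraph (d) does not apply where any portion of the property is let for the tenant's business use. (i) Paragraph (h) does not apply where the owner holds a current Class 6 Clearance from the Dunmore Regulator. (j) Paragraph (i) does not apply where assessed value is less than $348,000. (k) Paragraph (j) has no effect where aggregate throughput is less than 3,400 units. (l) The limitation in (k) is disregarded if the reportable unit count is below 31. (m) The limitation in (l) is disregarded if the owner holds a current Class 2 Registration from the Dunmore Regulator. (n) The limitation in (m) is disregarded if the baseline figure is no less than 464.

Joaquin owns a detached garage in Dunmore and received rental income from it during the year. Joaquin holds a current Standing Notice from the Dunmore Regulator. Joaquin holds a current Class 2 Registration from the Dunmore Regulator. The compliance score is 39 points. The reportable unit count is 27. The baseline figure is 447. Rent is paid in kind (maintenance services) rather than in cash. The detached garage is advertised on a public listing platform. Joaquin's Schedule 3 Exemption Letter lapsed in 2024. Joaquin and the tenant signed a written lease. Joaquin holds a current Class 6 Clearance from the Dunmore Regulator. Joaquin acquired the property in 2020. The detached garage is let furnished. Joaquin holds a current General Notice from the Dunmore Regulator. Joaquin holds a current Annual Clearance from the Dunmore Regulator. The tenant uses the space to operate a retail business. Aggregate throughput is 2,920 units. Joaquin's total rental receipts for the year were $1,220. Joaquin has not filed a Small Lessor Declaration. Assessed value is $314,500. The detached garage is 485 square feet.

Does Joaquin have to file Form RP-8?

No — exception (d) applies; Joaquin is not required to file Form RP-8.

Exception (a) fails — the Schedule 3 Exemption Letter is not current.
Exception (b) requires that the owner has a Small Lessor Declaration on file with the Dunmore Revenue Office; but no Small Lessor Declaration is on file, so (b) is unavailable.
Exception (c)'s conditions are all satisfied: total rental receipts for the year are $1,220, less than the $1,460 limit; a current Standing Notice is held. However, paragraph (g) must be considered: (g) operates against (c): the property is publicly advertised. So (c) is unavailable.
Exception (d) is satisfied on its face — a current Annual Clearance is held; rent is paid in kind. Under paragraphs (h)–(n): (h) applies (the space is let for business use), but yields to (i): (i) operates against (h): a current Class 6 Clearance is held. (j) would limit (i) — assessed value is $314,500, less than the $348,000 limit — but (k) sets (j) aside: (k) operates — aggregate throughput is 2,920 units, less than the 3,400 units limit. (l) would limit (k) — the reportable unit count is 27, below the 31 limit — but (m) sets (l) aside: (m) operates against (l): a current Class 2 Registration is held. (n), which would lift (m), does not operate here — the baseline figure is 447, short of 464. (d) remains available.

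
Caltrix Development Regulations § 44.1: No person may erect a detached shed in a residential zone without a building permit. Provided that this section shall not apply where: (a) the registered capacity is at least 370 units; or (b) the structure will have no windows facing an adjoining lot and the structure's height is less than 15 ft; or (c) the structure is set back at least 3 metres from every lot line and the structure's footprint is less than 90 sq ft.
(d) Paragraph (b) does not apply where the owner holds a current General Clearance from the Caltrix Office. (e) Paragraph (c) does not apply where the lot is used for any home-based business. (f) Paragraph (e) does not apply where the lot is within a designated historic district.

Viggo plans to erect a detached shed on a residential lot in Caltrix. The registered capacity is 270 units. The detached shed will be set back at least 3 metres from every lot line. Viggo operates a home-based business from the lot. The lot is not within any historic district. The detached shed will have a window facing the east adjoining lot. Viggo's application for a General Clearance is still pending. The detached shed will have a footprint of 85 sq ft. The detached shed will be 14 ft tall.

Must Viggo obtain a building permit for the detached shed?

Exception (a) fails — the registered capacity is 270 units, short of 370 units.
Exception (b) fails — a window faces an adjoining lot.
All of (c)'s requirements are met (the setback is at least 3 m on every side; the structure's footprint is 85 sq ft, less than the 90 sq ft limit). But applying paragraphs (e)–(f): (e) operates against (c): a home-based business operates on the lot. (f), which would lift (e), is inapplicable — the lot is not in a historic district. Exception (c) does not apply.
None of the exceptions is available; § 44.1 applies in full.

Yes — Viggo must obtain a building permit.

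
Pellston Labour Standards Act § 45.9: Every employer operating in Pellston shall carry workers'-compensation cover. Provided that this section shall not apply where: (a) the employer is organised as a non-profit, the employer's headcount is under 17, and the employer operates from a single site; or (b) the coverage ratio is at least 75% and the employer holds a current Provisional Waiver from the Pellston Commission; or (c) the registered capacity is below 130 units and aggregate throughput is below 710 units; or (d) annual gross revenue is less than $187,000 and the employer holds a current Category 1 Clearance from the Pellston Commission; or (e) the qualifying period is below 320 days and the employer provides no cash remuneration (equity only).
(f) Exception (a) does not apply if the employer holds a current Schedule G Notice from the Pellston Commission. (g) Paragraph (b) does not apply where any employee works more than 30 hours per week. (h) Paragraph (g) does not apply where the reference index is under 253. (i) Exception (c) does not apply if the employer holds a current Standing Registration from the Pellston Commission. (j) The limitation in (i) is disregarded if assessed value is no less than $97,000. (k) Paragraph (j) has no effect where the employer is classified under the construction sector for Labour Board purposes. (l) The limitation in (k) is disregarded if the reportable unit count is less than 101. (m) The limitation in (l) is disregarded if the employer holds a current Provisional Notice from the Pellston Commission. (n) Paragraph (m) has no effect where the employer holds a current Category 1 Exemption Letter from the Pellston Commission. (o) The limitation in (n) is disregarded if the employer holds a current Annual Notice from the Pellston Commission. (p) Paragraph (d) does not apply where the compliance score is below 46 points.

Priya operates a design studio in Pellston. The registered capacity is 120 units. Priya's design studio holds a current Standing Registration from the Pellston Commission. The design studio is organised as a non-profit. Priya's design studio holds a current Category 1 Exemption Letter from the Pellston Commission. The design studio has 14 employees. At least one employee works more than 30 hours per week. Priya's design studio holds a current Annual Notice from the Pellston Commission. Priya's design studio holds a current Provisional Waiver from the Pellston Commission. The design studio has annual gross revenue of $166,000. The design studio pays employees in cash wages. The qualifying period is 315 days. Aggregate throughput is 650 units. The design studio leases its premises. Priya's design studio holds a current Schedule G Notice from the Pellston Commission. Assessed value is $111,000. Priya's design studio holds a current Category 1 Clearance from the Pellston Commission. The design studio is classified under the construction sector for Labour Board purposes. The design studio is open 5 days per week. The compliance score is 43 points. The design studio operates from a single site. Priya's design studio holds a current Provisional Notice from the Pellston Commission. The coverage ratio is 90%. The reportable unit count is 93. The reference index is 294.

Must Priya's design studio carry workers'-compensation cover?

All of (a)'s requirements are met (the employer is a non-profit; the employer's headcount is 14, under the 17 limit; the employer operates from a single site). However, paragraph (f) must be considered: (f) applies — a current Schedule G Notice is held. So (a) is unavailable.
Exception (b): the coverage ratio is 90%, meeting the 75% threshold; a current Provisional Waiver is held — every condition holds. But applying paragraphs (g)–(h): (g) operates against (b): at least one employee exceeds 30 hours/week. (h) is not triggered (the reference index is 294, not under 253), so (g) stands. Exception (b) does not apply.
Exception (c) is satisfied on its face — the registered capacity is 120 units, below the 130 units limit; aggregate throughput is 650 units, below the 710 units limit. But: (i) is engaged — a current Standing Registration is held. (j) is engaged (assessed value is $111,000, meeting the $97,000 threshold), but yields to (k): (k) operates against (j): the design studio is classified under the construction sector. (l) is engaged (the reportable unit count is 93, less than the 101 limit), but yields to (m): (m) applies — a current Provisional Notice is held. (n) is triggered (a current Category 1 Exemption Letter is held), but is displaced by (o): (o) operates against (n): a current Annual Notice is held. (c) is therefore removed.
Exception (d): annual gross revenue is $166,000, less than the $187,000 limit; a current Category 1 Clearance is held — every condition holds. Turning to paragraph (p): (p) is triggered — the compliance score is 43 points, below the 46 points limit. So (d) is unavailable.
Exception (e) requires that the employer provides no cash remuneration (equity only); but employees are paid cash wages, so (e) is unavailable.
No exception applies. The general rule governs.

Yes — Priya's design studio must carry workers'-compensation cover.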